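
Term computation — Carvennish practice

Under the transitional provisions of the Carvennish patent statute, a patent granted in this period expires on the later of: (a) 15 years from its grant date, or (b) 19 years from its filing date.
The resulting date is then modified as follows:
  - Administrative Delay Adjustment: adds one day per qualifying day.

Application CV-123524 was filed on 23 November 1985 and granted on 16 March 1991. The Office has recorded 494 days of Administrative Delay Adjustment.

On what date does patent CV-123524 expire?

(a) grant + 15 years → 16 March 2006.
(b) filing + 19 years → 23 November 2004.
Later of the two: 16 March 2006.
Administrative Delay Adjustment: +494 days → 23 July 2007.

2007-07-23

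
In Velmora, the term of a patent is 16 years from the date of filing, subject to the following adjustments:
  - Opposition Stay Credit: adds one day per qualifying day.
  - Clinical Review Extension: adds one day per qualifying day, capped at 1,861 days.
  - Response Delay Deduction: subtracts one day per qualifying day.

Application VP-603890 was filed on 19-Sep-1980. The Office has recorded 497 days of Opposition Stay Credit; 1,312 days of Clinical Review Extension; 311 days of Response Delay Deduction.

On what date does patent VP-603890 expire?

2000-10-26

Base term: filing date + 16 years → 19 September 1996.
Opposition Stay Credit: +497 days → 29 January 1998.
Clinical Review Extension: 1312 days (within the 1861-day cap) → +1312 days → 2 September 2001.
Response Delay Deduction: −311 days → 26 October 2000.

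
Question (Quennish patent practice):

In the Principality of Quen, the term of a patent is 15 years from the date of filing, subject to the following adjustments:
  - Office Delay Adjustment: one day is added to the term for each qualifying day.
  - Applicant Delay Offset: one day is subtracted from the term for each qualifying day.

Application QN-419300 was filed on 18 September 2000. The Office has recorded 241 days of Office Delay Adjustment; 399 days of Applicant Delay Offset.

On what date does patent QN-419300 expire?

2015-04-13

Base term: filing date + 15 years → 18 September 2015.
Office Delay Adjustment: +241 days → 16 May 2016.
Applicant Delay Offset: −399 days → 13 April 2015.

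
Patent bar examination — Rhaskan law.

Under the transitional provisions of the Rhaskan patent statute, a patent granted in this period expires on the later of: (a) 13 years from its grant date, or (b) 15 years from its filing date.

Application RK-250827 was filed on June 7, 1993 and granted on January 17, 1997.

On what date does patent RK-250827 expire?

(a) grant + 13 years → 17 January 2010.
(b) filing + 15 years → 7 June 2008.
Later of the two: 17 January 2010.

January 17, 2010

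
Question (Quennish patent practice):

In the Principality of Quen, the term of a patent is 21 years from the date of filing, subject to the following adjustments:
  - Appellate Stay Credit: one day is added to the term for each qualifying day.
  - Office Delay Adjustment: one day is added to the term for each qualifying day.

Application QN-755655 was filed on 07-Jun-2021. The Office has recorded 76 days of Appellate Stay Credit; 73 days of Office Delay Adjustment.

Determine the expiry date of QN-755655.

Base term: filing date + 21 years → 7 June 2042.
Appellate Stay Credit: +76 days → 22 August 2042.
Office Delay Adjustment: +73 days → 3 November 2042.

2042-11-03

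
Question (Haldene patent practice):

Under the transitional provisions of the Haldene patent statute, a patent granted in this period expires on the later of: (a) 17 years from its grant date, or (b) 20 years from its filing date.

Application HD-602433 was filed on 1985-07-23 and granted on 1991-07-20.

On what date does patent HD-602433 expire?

2008-07-20

(a) grant + 17 years → 20 July 2008.
(b) filing + 20 years → 23 July 2005.
Later of the two: 20 July 2008.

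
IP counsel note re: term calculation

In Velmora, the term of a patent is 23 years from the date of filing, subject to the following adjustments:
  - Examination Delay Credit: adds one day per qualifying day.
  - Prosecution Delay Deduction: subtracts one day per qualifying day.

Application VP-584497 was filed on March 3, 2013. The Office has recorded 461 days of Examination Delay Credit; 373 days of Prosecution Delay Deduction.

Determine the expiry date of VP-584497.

May 30, 2036

Base term: filing date + 23 years → 3 March 2036.
Examination Delay Credit: +461 days → 7 June 2037.
Prosecution Delay Deduction: −373 days → 30 May 2036.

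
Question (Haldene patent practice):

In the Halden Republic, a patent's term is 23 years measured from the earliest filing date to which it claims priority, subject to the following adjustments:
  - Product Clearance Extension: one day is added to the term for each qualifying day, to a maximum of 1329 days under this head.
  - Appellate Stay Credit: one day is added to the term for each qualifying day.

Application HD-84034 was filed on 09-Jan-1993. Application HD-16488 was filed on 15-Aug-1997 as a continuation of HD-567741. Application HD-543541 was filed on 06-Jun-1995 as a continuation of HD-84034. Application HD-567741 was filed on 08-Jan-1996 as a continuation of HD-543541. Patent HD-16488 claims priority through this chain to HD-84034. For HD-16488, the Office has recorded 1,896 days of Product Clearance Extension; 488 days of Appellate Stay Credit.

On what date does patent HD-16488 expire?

Earliest priority filing: 9 January 1993.
Base term: 9 January 1993 + 23 years → 9 January 2016.
Product Clearance Extension: 1896 days claimed exceeds the 1329-day cap, so +1329 days → 30 August 2019.
Appellate Stay Credit: +488 days → 30 December 2020.

2020-12-30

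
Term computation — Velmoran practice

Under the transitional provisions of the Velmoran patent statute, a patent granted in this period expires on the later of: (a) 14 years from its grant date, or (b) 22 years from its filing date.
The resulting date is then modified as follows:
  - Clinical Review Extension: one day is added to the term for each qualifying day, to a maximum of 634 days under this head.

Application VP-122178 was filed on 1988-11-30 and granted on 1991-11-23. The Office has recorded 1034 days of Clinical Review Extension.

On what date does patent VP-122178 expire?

2012-08-25

(a) grant + 14 years → 23 November 2005.
(b) filing + 22 years → 30 November 2010.
Later of the two: 30 November 2010.
Clinical Review Extension: 1034 days claimed exceeds the 634-day cap, so +634 days → 25 August 2012.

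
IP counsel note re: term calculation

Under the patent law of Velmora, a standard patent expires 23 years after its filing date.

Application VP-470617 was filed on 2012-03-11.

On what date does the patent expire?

Filing date + 23 years → 11 March 2035.

March 11, 2035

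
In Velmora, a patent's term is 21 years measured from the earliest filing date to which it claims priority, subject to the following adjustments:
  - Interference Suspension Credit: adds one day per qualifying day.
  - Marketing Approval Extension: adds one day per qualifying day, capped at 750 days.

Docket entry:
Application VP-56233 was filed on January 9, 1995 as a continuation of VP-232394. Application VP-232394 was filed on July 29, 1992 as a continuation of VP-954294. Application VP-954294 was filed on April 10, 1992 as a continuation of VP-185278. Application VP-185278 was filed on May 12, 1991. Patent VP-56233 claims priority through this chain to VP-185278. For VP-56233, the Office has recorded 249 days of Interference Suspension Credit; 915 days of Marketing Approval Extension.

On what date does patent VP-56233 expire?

Earliest priority filing: 12 May 1991.
Base term: 12 May 1991 + 21 years → 12 May 2012.
Interference Suspension Credit: +249 days → 16 January 2013.
Marketing Approval Extension: 915 days claimed exceeds the 750-day cap, so +750 days → 5 February 2015.

February 5, 2015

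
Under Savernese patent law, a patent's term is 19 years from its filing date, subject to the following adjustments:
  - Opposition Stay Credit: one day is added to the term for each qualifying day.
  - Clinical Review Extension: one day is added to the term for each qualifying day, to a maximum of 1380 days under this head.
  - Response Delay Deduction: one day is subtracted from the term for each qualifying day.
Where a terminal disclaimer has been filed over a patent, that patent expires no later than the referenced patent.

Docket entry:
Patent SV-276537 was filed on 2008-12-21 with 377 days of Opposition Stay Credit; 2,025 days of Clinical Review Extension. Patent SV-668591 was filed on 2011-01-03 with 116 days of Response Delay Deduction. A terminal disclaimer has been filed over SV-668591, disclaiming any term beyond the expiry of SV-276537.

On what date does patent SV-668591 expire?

Natural term of SV-668591:
  Base: filing + 19 years → 3 January 2030.
  Response Delay Deduction: −116 days → 9 September 2029.
Expiry of referenced patent SV-276537:
  Base: filing + 19 years → 21 December 2027.
  Opposition Stay Credit: +377 days → 1 January 2029.
  Clinical Review Extension: 2025 days claimed exceeds the 1380-day cap, so +1380 days → 12 October 2032.
Terminal disclaimer: SV-668591 expires on the earlier of 9 September 2029 and 12 October 2032.

2029-09-09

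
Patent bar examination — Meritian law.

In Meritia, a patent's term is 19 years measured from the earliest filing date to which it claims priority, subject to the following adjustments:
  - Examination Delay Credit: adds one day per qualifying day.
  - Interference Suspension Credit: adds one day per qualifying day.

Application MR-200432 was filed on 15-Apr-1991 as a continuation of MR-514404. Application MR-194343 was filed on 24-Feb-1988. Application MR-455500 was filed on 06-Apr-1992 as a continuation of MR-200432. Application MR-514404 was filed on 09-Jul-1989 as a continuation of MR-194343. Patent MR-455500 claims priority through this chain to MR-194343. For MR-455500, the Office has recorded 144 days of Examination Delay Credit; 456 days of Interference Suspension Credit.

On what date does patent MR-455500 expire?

Earliest priority filing: 24 February 1988.
Base term: 24 February 1988 + 19 years → 24 February 2007.
Examination Delay Credit: +144 days → 18 July 2007.
Interference Suspension Credit: +456 days → 16 October 2008.

2008-10-16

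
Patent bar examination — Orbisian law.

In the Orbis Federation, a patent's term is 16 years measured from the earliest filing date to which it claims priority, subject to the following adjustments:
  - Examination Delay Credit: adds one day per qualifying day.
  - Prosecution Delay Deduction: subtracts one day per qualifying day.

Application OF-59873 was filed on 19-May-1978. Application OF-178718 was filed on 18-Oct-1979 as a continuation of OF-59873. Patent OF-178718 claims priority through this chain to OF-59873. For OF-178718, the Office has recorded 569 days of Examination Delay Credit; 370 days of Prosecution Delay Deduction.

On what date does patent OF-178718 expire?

Earliest priority filing: 19 May 1978.
Base term: 19 May 1978 + 16 years → 19 May 1994.
Examination Delay Credit: +569 days → 9 December 1995.
Prosecution Delay Deduction: −370 days → 4 December 1994.

1994-12-04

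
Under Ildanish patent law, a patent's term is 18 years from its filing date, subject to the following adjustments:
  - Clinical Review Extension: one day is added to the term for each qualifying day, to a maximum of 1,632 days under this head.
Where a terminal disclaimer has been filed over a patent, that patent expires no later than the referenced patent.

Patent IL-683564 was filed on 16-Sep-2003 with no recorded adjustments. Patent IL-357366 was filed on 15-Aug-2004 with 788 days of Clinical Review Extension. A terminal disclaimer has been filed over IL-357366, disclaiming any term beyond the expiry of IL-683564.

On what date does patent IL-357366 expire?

Natural term of IL-357366:
  Base: filing + 18 years → 15 August 2022.
  Clinical Review Extension: 788 days (within the 1632-day cap) → +788 days → 11 October 2024.
Expiry of referenced patent IL-683564:
  Base: filing + 18 years → 16 September 2021.
Terminal disclaimer: IL-357366 expires on the earlier of 11 October 2024 and 16 September 2021.

September 16, 2021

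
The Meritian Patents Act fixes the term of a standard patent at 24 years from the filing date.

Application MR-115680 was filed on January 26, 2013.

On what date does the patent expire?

Filing date + 24 years → 26 January 2037.

January 26, 2037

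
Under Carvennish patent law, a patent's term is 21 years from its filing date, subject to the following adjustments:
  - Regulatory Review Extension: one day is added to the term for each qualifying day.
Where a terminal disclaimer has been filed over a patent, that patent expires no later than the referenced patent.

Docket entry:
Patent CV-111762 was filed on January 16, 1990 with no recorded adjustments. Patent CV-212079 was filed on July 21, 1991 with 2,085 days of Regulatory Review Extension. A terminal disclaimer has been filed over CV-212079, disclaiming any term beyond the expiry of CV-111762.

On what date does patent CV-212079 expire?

2011-01-16

Natural term of CV-212079:
  Base: filing + 21 years → 21 July 2012.
  Regulatory Review Extension: +2085 days → 6 April 2018.
Expiry of referenced patent CV-111762:
  Base: filing + 21 years → 16 January 2011.
Terminal disclaimer: CV-212079 expires on the earlier of 6 April 2018 and 16 January 2011.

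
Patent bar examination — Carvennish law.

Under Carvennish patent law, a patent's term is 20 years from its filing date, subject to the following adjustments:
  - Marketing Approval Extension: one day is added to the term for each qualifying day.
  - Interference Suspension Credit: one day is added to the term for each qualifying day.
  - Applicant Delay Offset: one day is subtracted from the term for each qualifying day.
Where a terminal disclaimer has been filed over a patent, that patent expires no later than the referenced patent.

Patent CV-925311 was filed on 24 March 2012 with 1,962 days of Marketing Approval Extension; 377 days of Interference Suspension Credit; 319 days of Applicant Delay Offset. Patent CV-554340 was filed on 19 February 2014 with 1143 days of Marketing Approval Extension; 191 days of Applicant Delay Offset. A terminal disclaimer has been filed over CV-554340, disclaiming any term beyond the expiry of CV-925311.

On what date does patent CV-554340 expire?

Natural term of CV-554340:
  Base: filing + 20 years → 19 February 2034.
  Marketing Approval Extension: +1143 days → 7 April 2037.
  Applicant Delay Offset: −191 days → 28 September 2036.
Expiry of referenced patent CV-925311:
  Base: filing + 20 years → 24 March 2032.
  Marketing Approval Extension: +1962 days → 7 August 2037.
  Interference Suspension Credit: +377 days → 19 August 2038.
  Applicant Delay Offset: −319 days → 4 October 2037.
Terminal disclaimer: CV-554340 expires on the earlier of 28 September 2036 and 4 October 2037.

September 28, 2036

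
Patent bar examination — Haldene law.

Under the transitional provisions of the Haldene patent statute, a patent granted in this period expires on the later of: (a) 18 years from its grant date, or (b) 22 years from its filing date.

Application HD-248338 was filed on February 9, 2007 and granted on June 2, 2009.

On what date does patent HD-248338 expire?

2029-02-09

(a) grant + 18 years → 2 June 2027.
(b) filing + 22 years → 9 February 2029.
Later of the two: 9 February 2029.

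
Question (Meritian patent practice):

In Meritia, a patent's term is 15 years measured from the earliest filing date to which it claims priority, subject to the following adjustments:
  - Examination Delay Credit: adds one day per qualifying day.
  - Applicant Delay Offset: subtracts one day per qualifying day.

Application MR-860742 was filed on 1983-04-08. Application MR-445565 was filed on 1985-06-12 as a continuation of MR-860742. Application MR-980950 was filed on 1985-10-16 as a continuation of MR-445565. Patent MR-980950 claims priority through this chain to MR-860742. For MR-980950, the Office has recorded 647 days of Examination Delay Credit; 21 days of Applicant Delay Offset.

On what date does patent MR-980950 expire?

December 25, 1999

Earliest priority filing: 8 April 1983.
Base term: 8 April 1983 + 15 years → 8 April 1998.
Examination Delay Credit: +647 days → 15 January 2000.
Applicant Delay Offset: −21 days → 25 December 1999.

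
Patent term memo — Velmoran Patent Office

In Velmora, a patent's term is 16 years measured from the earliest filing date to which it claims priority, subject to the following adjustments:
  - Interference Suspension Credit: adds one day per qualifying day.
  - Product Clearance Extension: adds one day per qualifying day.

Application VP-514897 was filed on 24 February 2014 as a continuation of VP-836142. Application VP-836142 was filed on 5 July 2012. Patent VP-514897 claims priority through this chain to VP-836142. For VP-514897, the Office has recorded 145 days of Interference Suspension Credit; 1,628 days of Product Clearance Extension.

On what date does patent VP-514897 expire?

Earliest priority filing: 5 July 2012.
Base term: 5 July 2012 + 16 years → 5 July 2028.
Interference Suspension Credit: +145 days → 27 November 2028.
Product Clearance Extension: +1628 days → 13 May 2033.

2033-05-13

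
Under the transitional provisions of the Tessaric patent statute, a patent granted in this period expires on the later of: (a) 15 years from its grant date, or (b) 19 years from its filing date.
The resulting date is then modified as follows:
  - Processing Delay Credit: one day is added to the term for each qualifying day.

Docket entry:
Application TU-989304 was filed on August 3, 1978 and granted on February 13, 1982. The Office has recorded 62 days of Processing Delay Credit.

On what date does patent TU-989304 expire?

1997-10-04

(a) grant + 15 years → 13 February 1997.
(b) filing + 19 years → 3 August 1997.
Later of the two: 3 August 1997.
Processing Delay Credit: +62 days → 4 October 1997.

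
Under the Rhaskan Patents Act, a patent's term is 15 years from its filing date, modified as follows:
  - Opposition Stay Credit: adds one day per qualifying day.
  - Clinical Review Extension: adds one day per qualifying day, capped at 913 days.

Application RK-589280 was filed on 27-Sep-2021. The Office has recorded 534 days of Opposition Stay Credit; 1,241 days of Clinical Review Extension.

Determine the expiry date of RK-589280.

Base term: filing date + 15 years → 27 September 2036.
Opposition Stay Credit: +534 days → 15 March 2038.
Clinical Review Extension: 1241 days claimed exceeds the 913-day cap, so +913 days → 13 September 2040.

2040-09-13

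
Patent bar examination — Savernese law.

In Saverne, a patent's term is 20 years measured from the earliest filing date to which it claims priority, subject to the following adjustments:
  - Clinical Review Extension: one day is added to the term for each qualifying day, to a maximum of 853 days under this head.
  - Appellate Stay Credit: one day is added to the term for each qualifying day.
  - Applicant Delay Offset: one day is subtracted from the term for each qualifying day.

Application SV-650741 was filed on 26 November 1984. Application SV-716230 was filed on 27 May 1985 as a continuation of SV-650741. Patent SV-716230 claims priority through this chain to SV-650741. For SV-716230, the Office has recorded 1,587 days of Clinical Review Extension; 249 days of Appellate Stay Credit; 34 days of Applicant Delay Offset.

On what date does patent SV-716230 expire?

Earliest priority filing: 26 November 1984.
Base term: 26 November 1984 + 20 years → 26 November 2004.
Clinical Review Extension: 1587 days claimed exceeds the 853-day cap, so +853 days → 29 March 2007.
Appellate Stay Credit: +249 days → 3 December 2007.
Applicant Delay Offset: −34 days → 30 October 2007.

October 30, 2007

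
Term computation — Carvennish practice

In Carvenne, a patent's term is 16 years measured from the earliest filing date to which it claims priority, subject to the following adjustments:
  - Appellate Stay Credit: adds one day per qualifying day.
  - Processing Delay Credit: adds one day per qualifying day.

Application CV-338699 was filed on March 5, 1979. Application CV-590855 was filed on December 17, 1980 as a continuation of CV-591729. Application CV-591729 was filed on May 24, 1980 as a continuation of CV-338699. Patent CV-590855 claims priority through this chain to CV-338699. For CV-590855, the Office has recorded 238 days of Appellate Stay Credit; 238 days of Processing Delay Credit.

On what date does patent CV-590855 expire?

Earliest priority filing: 5 March 1979.
Base term: 5 March 1979 + 16 years → 5 March 1995.
Appellate Stay Credit: +238 days → 29 October 1995.
Processing Delay Credit: +238 days → 23 June 1996.

1996-06-23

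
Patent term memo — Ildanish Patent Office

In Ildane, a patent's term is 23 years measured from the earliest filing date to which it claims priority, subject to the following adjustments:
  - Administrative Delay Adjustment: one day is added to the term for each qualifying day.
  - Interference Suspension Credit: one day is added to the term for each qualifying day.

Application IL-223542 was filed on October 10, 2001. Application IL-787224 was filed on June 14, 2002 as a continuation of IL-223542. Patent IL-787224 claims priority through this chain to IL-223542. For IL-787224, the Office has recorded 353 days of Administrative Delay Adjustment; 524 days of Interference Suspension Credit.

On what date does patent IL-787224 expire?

March 6, 2027

Earliest priority filing: 10 October 2001.
Base term: 10 October 2001 + 23 years → 10 October 2024.
Administrative Delay Adjustment: +353 days → 28 September 2025.
Interference Suspension Credit: +524 days → 6 March 2027.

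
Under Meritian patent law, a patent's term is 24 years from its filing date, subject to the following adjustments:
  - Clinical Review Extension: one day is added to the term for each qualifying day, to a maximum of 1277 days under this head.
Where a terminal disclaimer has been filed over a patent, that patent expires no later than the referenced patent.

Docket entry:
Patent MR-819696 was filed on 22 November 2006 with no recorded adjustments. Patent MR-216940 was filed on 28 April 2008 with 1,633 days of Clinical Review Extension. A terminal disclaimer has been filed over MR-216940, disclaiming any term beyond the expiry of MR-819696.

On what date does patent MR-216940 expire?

Natural term of MR-216940:
  Base: filing + 24 years → 28 April 2032.
  Clinical Review Extension: 1633 days claimed exceeds the 1277-day cap, so +1277 days → 27 October 2035.
Expiry of referenced patent MR-819696:
  Base: filing + 24 years → 22 November 2030.
Terminal disclaimer: MR-216940 expires on the earlier of 27 October 2035 and 22 November 2030.

November 22, 2030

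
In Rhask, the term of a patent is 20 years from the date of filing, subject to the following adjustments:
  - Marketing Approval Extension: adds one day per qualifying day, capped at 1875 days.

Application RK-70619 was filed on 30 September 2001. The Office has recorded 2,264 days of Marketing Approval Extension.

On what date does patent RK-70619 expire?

Base term: filing date + 20 years → 30 September 2021.
Marketing Approval Extension: 2264 days claimed exceeds the 1875-day cap, so +1875 days → 18 November 2026.

2026-11-18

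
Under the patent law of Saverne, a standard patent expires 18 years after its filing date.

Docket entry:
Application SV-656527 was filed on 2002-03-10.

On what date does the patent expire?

Filing date + 18 years → 10 March 2020.

2020-03-10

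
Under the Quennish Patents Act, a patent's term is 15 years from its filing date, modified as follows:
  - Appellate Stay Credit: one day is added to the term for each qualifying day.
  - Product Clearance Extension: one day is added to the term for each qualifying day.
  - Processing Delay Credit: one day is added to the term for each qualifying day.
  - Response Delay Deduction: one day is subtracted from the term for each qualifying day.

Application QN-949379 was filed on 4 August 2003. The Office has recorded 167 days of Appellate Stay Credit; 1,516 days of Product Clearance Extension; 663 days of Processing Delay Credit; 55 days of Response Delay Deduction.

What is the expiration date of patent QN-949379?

Base term: filing date + 15 years → 4 August 2018.
Appellate Stay Credit: +167 days → 18 January 2019.
Product Clearance Extension: +1516 days → 14 March 2023.
Processing Delay Credit: +663 days → 5 January 2025.
Response Delay Deduction: −55 days → 11 November 2024.

2024-11-11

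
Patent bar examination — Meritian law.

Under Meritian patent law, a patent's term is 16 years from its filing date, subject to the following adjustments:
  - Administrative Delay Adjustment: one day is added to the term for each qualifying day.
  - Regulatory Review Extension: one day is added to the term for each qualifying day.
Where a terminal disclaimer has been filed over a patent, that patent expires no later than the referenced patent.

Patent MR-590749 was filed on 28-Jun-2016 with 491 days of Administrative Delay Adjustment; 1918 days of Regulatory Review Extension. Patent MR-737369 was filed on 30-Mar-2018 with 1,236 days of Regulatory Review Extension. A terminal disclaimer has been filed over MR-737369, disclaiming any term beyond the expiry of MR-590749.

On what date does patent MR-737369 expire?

Natural term of MR-737369:
  Base: filing + 16 years → 30 March 2034.
  Regulatory Review Extension: +1236 days → 17 August 2037.
Expiry of referenced patent MR-590749:
  Base: filing + 16 years → 28 June 2032.
  Administrative Delay Adjustment: +491 days → 1 November 2033.
  Regulatory Review Extension: +1918 days → 1 February 2039.
Terminal disclaimer: MR-737369 expires on the earlier of 17 August 2037 and 1 February 2039.

August 17, 2037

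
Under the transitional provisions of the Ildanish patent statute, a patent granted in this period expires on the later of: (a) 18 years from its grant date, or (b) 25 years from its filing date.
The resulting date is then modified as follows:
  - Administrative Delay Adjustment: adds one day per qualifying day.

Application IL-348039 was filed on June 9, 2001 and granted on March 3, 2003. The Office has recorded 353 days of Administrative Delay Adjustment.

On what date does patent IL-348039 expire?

2027-05-28

(a) grant + 18 years → 3 March 2021.
(b) filing + 25 years → 9 June 2026.
Later of the two: 9 June 2026.
Administrative Delay Adjustment: +353 days → 28 May 2027.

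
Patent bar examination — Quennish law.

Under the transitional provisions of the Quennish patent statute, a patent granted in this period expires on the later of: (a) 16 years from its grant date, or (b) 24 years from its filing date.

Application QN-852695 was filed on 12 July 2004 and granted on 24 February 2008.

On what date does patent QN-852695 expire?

2028-07-12

(a) grant + 16 years → 24 February 2024.
(b) filing + 24 years → 12 July 2028.
Later of the two: 12 July 2028.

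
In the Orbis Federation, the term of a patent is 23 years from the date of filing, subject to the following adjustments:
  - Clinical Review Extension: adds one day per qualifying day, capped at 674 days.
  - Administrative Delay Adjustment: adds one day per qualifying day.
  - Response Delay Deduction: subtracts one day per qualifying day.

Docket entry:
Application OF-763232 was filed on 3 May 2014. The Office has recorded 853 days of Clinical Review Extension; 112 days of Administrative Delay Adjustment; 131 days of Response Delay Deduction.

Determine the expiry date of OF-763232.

Base term: filing date + 23 years → 3 May 2037.
Clinical Review Extension: 853 days claimed exceeds the 674-day cap, so +674 days → 8 March 2039.
Administrative Delay Adjustment: +112 days → 28 June 2039.
Response Delay Deduction: −131 days → 17 February 2039.

2039-02-17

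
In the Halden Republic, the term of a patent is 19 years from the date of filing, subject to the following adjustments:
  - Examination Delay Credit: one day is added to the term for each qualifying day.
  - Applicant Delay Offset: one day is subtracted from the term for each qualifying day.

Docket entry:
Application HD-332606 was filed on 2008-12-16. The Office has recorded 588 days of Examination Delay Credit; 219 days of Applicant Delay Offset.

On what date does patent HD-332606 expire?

Base term: filing date + 19 years → 16 December 2027.
Examination Delay Credit: +588 days → 26 July 2029.
Applicant Delay Offset: −219 days → 19 December 2028.

2028-12-19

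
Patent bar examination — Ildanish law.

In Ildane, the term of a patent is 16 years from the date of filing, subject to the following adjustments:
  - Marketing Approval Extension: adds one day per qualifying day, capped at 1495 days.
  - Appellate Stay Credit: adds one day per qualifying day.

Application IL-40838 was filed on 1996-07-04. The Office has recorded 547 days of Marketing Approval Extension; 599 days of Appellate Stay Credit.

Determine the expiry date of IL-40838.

2015-08-24

Base term: filing date + 16 years → 4 July 2012.
Marketing Approval Extension: 547 days (within the 1495-day cap) → +547 days → 2 January 2014.
Appellate Stay Credit: +599 days → 24 August 2015.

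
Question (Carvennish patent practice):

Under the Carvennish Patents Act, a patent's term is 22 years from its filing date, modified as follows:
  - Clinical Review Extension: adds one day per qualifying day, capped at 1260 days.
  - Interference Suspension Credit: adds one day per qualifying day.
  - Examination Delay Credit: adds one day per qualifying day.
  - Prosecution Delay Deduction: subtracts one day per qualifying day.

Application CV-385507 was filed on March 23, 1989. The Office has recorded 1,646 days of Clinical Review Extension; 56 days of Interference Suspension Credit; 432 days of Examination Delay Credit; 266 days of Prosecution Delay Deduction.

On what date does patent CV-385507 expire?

2015-04-13

Base term: filing date + 22 years → 23 March 2011.
Clinical Review Extension: 1646 days claimed exceeds the 1260-day cap, so +1260 days → 3 September 2014.
Interference Suspension Credit: +56 days → 29 October 2014.
Examination Delay Credit: +432 days → 4 January 2016.
Prosecution Delay Deduction: −266 days → 13 April 2015.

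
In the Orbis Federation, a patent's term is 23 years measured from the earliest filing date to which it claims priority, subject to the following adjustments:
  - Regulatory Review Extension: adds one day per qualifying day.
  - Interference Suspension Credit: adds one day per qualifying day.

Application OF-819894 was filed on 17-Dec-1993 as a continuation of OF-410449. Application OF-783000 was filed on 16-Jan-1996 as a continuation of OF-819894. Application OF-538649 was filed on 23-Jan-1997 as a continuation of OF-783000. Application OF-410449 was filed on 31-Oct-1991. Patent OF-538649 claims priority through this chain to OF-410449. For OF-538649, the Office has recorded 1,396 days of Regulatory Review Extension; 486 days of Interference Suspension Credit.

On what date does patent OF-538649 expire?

Earliest priority filing: 31 October 1991.
Base term: 31 October 1991 + 23 years → 31 October 2014.
Regulatory Review Extension: +1396 days → 27 August 2018.
Interference Suspension Credit: +486 days → 26 December 2019.

December 26, 2019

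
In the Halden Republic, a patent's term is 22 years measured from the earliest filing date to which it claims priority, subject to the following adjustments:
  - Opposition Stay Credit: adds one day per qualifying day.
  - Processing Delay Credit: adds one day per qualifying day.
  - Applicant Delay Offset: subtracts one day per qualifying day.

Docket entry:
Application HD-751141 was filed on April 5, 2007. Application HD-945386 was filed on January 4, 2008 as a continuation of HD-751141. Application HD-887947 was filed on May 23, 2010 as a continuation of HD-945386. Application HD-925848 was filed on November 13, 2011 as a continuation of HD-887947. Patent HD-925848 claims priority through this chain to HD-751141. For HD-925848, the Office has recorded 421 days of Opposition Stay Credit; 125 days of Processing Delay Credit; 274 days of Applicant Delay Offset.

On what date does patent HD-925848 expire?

Earliest priority filing: 5 April 2007.
Base term: 5 April 2007 + 22 years → 5 April 2029.
Opposition Stay Credit: +421 days → 31 May 2030.
Processing Delay Credit: +125 days → 3 October 2030.
Applicant Delay Offset: −274 days → 2 January 2030.

2030-01-02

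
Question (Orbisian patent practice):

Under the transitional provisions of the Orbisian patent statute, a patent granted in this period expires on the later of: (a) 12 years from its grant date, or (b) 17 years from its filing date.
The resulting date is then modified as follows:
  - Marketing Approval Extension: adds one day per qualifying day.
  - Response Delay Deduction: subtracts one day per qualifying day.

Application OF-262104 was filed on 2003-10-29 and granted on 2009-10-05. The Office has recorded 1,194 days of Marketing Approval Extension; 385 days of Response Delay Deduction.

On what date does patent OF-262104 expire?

(a) grant + 12 years → 5 October 2021.
(b) filing + 17 years → 29 October 2020.
Later of the two: 5 October 2021.
Marketing Approval Extension: +1194 days → 11 January 2025.
Response Delay Deduction: −385 days → 23 December 2023.

2023-12-23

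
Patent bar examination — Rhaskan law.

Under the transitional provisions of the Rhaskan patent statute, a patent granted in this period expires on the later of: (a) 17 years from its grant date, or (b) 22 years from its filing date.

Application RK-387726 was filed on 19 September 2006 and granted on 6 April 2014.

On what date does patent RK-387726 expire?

2031-04-06

(a) grant + 17 years → 6 April 2031.
(b) filing + 22 years → 19 September 2028.
Later of the two: 6 April 2031.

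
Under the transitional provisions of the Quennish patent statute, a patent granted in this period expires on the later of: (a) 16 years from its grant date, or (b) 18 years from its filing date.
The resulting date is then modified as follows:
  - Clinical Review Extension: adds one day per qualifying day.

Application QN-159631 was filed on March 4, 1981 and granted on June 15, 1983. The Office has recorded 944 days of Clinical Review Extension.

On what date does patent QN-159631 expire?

January 14, 2002

(a) grant + 16 years → 15 June 1999.
(b) filing + 18 years → 4 March 1999.
Later of the two: 15 June 1999.
Clinical Review Extension: +944 days → 14 January 2002.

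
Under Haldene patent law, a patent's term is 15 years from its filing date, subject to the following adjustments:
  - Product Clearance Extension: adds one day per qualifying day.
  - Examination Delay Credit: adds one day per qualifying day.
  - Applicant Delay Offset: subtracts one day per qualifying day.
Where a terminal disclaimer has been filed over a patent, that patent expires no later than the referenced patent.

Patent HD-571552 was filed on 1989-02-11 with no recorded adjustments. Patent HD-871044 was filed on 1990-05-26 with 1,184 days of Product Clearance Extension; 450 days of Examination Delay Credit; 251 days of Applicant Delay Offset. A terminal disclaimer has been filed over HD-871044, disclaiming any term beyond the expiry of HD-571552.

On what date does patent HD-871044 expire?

Natural term of HD-871044:
  Base: filing + 15 years → 26 May 2005.
  Product Clearance Extension: +1184 days → 22 August 2008.
  Examination Delay Credit: +450 days → 15 November 2009.
  Applicant Delay Offset: −251 days → 9 March 2009.
Expiry of referenced patent HD-571552:
  Base: filing + 15 years → 11 February 2004.
Terminal disclaimer: HD-871044 expires on the earlier of 9 March 2009 and 11 February 2004.

February 11, 2004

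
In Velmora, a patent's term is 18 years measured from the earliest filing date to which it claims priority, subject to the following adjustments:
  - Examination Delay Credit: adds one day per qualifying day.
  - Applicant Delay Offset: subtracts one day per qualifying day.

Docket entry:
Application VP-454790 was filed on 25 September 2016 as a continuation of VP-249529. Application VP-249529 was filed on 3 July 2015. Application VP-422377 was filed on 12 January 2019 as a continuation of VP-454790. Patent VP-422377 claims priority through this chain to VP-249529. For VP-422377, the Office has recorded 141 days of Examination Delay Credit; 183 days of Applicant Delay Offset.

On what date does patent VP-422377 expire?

Earliest priority filing: 3 July 2015.
Base term: 3 July 2015 + 18 years → 3 July 2033.
Examination Delay Credit: +141 days → 21 November 2033.
Applicant Delay Offset: −183 days → 22 May 2033.

May 22, 2033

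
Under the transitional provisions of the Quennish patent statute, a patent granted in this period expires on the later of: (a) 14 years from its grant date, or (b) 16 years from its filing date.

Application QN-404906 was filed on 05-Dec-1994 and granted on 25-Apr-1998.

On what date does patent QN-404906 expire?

April 25, 2012

(a) grant + 14 years → 25 April 2012.
(b) filing + 16 years → 5 December 2010.
Later of the two: 25 April 2012.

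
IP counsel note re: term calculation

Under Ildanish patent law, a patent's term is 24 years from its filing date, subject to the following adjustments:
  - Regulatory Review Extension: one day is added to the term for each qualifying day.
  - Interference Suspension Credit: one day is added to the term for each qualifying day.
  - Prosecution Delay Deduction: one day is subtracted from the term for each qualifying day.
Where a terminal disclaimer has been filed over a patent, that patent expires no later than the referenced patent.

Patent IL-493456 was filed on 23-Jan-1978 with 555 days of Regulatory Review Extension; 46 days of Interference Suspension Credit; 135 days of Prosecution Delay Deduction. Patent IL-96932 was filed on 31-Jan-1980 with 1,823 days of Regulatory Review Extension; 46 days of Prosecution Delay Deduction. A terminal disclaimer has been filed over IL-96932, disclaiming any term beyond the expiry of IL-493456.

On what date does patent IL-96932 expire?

May 4, 2003

Natural term of IL-96932:
  Base: filing + 24 years → 31 January 2004.
  Regulatory Review Extension: +1823 days → 27 January 2009.
  Prosecution Delay Deduction: −46 days → 12 December 2008.
Expiry of referenced patent IL-493456:
  Base: filing + 24 years → 23 January 2002.
  Regulatory Review Extension: +555 days → 1 August 2003.
  Interference Suspension Credit: +46 days → 16 September 2003.
  Prosecution Delay Deduction: −135 days → 4 May 2003.
Terminal disclaimer: IL-96932 expires on the earlier of 12 December 2008 and 4 May 2003.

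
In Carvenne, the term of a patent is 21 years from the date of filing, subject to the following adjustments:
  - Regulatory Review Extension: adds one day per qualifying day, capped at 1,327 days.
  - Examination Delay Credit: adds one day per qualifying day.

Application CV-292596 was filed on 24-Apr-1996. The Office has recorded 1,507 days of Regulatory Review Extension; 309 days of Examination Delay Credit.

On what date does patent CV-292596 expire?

Base term: filing date + 21 years → 24 April 2017.
Regulatory Review Extension: 1507 days claimed exceeds the 1327-day cap, so +1327 days → 11 December 2020.
Examination Delay Credit: +309 days → 16 October 2021.

October 16, 2021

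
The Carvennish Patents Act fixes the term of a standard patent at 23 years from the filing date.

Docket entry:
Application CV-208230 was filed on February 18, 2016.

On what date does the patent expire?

2039-02-18

Filing date + 23 years → 18 February 2039.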